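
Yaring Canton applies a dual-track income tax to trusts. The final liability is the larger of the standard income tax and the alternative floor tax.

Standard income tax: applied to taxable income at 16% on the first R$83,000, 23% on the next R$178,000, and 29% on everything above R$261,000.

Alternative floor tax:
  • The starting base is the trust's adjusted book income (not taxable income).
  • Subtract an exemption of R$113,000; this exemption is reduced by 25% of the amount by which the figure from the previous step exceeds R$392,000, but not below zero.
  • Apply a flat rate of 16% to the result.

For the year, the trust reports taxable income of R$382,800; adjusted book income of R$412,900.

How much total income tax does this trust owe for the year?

R$89,542

Alternative floor tax:
  Base (adjusted book income): R$412,900
  Exemption: R$113,000 − 25% × (R$412,900 − R$392,000) = R$113,000 − R$5,225 = R$107,775
  Base: R$412,900 − R$107,775 = R$305,125
  R$305,125 × 16% = R$48,820

Standard income tax:
  R$83,000 × 16% = R$13,280
  R$178,000 × 23% = R$40,940
  R$121,800 × 29% = R$35,322
  → R$89,542

R$89,542 > R$48,820, so the standard income tax governs.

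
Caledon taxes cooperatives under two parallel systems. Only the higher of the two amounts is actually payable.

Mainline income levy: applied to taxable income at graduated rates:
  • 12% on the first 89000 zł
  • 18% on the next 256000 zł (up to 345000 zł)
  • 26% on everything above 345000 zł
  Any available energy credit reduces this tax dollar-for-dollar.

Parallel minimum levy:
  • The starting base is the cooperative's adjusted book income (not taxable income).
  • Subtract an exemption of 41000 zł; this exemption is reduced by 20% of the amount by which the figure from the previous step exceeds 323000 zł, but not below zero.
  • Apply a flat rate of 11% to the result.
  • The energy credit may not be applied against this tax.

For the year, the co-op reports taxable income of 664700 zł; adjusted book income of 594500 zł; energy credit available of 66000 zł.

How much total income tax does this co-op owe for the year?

Parallel minimum levy:
  Base (adjusted book income): 594500 zł
  Exemption: 20% × (594500 zł − 323000 zł) = 54300 zł ≥ 41000 zł, so the exemption is fully phased out
  Base: 594500 zł − 0 zł = 594500 zł
  594500 zł × 11% = 65395 zł

Mainline income levy:
  89000 zł × 12% = 10680 zł
  256000 zł × 18% = 46080 zł
  319700 zł × 26% = 83122 zł
  → 139882 zł
  Less energy credit 66000 zł → 73882 zł

73882 zł > 65395 zł, so the mainline income levy governs.

73882 zł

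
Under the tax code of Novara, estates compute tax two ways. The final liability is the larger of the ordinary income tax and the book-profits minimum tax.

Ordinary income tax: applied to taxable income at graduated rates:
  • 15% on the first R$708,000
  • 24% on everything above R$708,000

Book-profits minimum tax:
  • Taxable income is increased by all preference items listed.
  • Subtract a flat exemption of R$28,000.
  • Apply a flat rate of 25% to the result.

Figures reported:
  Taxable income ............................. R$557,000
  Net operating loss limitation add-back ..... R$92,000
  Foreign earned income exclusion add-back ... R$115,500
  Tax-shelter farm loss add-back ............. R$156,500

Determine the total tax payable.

Ordinary income tax:
  R$557,000 × 15% = R$83,550

Book-profits minimum tax:
  Adjusted income: R$557,000 + R$92,000 + R$115,500 + R$156,500 = R$921,000
  Less exemption R$28,000 → base R$893,000
  R$893,000 × 25% = R$223,250

R$223,250 > R$83,550, so the book-profits minimum tax is the binding amount.

R$223,250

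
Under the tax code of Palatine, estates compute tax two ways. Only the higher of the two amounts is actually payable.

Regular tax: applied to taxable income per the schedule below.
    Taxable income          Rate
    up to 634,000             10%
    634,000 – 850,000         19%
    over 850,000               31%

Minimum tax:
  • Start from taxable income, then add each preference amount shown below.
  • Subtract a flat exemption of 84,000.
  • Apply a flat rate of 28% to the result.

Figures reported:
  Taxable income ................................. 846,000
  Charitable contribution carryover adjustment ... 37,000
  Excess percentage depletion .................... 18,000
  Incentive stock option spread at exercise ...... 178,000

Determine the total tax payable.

278,600

Minimum tax:
  Adjusted income: 846,000 + 37,000 + 18,000 + 178,000 = 1,079,000
  Less exemption 84,000 → base 995,000
  995,000 × 28% = 278,600

Regular tax:
  634,000 × 10% = 63,400
  212,000 × 19% = 40,280
  → 103,680

278,600 > 103,680, so the minimum tax is the binding amount.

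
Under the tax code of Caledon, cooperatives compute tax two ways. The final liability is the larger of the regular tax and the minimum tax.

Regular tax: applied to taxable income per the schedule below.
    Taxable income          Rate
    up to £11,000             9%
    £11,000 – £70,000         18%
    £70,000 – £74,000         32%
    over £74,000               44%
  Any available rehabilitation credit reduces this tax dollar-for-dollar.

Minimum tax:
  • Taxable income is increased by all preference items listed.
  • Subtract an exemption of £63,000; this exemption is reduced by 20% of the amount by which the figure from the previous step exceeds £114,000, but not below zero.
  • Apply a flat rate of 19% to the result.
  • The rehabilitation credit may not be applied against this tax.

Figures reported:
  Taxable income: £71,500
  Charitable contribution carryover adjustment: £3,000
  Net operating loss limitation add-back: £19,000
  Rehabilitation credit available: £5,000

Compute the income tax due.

Minimum tax:
  Adjusted income: £71,500 + £3,000 + £19,000 = £93,500
  Exemption: £93,500 ≤ £114,000, so full £63,000 applies
  Base: £93,500 − £63,000 = £30,500
  £30,500 × 19% = £5,795

Regular tax:
  £11,000 × 9% = £990
  £59,000 × 18% = £10,620
  £1,500 × 32% = £480
  → £12,090
  Less rehabilitation credit £5,000 → £7,090

£7,090 > £5,795, so the regular tax governs.

£7,090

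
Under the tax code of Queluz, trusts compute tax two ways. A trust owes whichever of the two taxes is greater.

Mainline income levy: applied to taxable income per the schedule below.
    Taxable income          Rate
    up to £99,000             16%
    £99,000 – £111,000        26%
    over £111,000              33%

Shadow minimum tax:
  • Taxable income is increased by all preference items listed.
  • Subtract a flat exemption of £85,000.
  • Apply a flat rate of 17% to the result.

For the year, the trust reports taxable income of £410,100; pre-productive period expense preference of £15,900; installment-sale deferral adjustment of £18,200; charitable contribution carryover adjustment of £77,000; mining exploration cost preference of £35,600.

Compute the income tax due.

Mainline income levy:
  £99,000 × 16% = £15,840
  £12,000 × 26% = £3,120
  £299,100 × 33% = £98,703
  → £117,663

Shadow minimum tax:
  Adjusted income: £410,100 + £15,900 + £18,200 + £77,000 + £35,600 = £556,800
  Less exemption £85,000 → base £471,800
  £471,800 × 17% = £80,206

£117,663 > £80,206, so the mainline income levy governs.

£117,663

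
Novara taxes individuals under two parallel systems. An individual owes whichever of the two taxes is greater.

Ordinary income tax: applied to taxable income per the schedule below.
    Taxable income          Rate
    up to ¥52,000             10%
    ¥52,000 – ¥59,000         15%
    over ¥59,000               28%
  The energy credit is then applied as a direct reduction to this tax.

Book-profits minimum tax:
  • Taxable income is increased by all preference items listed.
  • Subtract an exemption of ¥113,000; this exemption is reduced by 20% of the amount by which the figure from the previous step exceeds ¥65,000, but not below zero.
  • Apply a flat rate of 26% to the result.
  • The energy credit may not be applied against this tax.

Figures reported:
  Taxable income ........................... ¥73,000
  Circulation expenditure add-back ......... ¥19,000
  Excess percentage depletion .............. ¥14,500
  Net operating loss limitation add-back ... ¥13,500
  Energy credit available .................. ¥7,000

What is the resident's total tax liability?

Ordinary income tax:
  ¥52,000 × 10% = ¥5,200
  ¥7,000 × 15% = ¥1,050
  ¥14,000 × 28% = ¥3,920
  → ¥10,170
  Less energy credit ¥7,000 → ¥3,170

Book-profits minimum tax:
  Adjusted income: ¥73,000 + ¥19,000 + ¥14,500 + ¥13,500 = ¥120,000
  Exemption: ¥113,000 − 20% × (¥120,000 − ¥65,000) = ¥113,000 − ¥11,000 = ¥102,000
  Base: ¥120,000 − ¥102,000 = ¥18,000
  ¥18,000 × 26% = ¥4,680

¥4,680 > ¥3,170, so the book-profits minimum tax is the binding amount.

¥4,680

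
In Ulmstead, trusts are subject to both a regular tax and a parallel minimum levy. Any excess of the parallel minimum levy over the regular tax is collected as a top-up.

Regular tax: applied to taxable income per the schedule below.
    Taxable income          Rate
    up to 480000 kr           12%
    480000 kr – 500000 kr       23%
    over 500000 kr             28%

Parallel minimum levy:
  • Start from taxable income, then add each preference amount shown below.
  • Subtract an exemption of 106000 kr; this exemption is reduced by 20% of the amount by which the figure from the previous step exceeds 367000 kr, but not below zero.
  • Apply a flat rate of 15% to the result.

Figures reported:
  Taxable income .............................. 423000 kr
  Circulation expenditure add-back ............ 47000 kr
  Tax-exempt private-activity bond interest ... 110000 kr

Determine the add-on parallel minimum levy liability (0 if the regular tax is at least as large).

26730 kr

Parallel minimum levy:
  Adjusted income: 423000 kr + 47000 kr + 110000 kr = 580000 kr
  Exemption: 106000 kr − 20% × (580000 kr − 367000 kr) = 106000 kr − 42600 kr = 63400 kr
  Base: 580000 kr − 63400 kr = 516600 kr
  516600 kr × 15% = 77490 kr

Regular tax:
  423000 kr × 12% = 50760 kr

Excess of parallel minimum levy over regular tax: 77490 kr − 50760 kr = 26730 kr.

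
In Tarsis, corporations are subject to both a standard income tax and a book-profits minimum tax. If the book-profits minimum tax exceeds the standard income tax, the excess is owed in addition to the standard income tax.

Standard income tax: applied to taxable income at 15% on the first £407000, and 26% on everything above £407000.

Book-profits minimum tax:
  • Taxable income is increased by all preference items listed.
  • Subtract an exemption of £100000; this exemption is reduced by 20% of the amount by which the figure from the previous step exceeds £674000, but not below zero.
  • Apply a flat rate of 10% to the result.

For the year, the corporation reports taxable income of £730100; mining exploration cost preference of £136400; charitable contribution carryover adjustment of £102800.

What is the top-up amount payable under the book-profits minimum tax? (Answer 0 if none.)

Book-profits minimum tax:
  Adjusted income: £730100 + £136400 + £102800 = £969300
  Exemption: £100000 − 20% × (£969300 − £674000) = £100000 − £59060 = £40940
  Base: £969300 − £40940 = £928360
  £928360 × 10% = £92836

Standard income tax:
  £407000 × 15% = £61050
  £323100 × 26% = £84006
  → £145056

£92836 ≤ £145056, so no add-on is due.

£0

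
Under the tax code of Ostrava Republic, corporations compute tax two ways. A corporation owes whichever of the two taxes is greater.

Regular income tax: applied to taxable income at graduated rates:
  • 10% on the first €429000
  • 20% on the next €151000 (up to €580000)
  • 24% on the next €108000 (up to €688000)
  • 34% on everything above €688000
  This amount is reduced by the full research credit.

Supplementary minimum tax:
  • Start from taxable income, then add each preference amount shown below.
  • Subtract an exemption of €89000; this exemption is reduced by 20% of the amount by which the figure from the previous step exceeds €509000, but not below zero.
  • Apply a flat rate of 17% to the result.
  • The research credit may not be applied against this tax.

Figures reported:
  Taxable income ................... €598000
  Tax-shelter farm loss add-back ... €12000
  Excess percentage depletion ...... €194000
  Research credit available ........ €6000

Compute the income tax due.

Regular income tax:
  €429000 × 10% = €42900
  €151000 × 20% = €30200
  €18000 × 24% = €4320
  → €77420
  Less research credit €6000 → €71420

Supplementary minimum tax:
  Adjusted income: €598000 + €12000 + €194000 = €804000
  Exemption: €89000 − 20% × (€804000 − €509000) = €89000 − €59000 = €30000
  Base: €804000 − €30000 = €774000
  €774000 × 17% = €131580

€131580 > €71420, so the supplementary minimum tax is the binding amount.

€131580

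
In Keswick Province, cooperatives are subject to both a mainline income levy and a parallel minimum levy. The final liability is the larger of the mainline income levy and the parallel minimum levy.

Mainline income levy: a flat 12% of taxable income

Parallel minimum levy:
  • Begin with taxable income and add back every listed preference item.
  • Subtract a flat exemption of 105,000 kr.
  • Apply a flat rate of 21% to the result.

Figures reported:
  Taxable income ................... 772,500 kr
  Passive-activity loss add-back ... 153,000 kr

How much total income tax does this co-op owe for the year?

Parallel minimum levy:
  Adjusted income: 772,500 kr + 153,000 kr = 925,500 kr
  Less exemption 105,000 kr → base 820,500 kr
  820,500 kr × 21% = 172,305 kr

Mainline income levy:
  772,500 kr × 12% = 92,700 kr

172,305 kr > 92,700 kr, so the parallel minimum levy is the binding amount.

172,305 kr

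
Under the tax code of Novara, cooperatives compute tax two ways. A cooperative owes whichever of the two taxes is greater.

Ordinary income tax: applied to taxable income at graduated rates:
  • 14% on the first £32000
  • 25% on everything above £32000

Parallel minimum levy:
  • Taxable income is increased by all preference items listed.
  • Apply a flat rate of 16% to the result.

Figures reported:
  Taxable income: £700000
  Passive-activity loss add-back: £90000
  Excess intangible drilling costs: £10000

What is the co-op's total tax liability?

£171480

Parallel minimum levy:
  Adjusted income: £700000 + £90000 + £10000 = £800000
  £800000 × 16% = £128000

Ordinary income tax:
  £32000 × 14% = £4480
  £668000 × 25% = £167000
  → £171480

£171480 > £128000, so the ordinary income tax governs.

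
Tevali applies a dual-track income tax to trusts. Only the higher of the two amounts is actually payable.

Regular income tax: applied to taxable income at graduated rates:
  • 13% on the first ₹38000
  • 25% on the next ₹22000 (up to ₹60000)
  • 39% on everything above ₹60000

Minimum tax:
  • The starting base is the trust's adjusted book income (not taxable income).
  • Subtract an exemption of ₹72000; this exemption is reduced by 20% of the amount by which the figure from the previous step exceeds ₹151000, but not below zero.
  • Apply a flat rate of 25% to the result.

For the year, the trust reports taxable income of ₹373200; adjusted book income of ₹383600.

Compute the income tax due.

Regular income tax:
  ₹38000 × 13% = ₹4940
  ₹22000 × 25% = ₹5500
  ₹313200 × 39% = ₹122148
  → ₹132588

Minimum tax:
  Base (adjusted book income): ₹383600
  Exemption: ₹72000 − 20% × (₹383600 − ₹151000) = ₹72000 − ₹46520 = ₹25480
  Base: ₹383600 − ₹25480 = ₹358120
  ₹358120 × 25% = ₹89530

₹132588 > ₹89530, so the regular income tax governs.

₹132588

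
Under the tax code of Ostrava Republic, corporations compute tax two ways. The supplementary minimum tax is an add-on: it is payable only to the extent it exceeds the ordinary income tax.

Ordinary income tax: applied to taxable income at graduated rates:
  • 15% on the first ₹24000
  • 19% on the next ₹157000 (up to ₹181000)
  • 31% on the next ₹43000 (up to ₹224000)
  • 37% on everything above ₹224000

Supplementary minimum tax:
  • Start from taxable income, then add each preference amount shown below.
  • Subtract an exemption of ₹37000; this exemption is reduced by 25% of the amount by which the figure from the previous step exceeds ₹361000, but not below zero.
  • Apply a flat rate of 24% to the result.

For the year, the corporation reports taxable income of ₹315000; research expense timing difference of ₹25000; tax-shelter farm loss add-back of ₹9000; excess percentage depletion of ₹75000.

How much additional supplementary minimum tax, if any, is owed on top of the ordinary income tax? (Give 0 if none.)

Supplementary minimum tax:
  Adjusted income: ₹315000 + ₹25000 + ₹9000 + ₹75000 = ₹424000
  Exemption: ₹37000 − 25% × (₹424000 − ₹361000) = ₹37000 − ₹15750 = ₹21250
  Base: ₹424000 − ₹21250 = ₹402750
  ₹402750 × 24% = ₹96660

Ordinary income tax:
  ₹24000 × 15% = ₹3600
  ₹157000 × 19% = ₹29830
  ₹43000 × 31% = ₹13330
  ₹91000 × 37% = ₹33670
  → ₹80430

Excess of supplementary minimum tax over ordinary income tax: ₹96660 − ₹80430 = ₹16230.

₹16230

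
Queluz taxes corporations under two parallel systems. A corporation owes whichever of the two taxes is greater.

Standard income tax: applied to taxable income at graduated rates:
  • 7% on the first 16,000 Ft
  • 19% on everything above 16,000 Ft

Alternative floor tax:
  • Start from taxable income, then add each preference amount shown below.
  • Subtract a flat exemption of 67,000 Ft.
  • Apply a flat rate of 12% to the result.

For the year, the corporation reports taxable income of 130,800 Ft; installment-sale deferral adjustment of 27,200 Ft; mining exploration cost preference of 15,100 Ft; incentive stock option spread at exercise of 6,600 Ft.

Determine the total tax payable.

Alternative floor tax:
  Adjusted income: 130,800 Ft + 27,200 Ft + 15,100 Ft + 6,600 Ft = 179,700 Ft
  Less exemption 67,000 Ft → base 112,700 Ft
  112,700 Ft × 12% = 13,524 Ft

Standard income tax:
  16,000 Ft × 7% = 1,120 Ft
  114,800 Ft × 19% = 21,812 Ft
  → 22,932 Ft

22,932 Ft > 13,524 Ft, so the standard income tax governs.

22,932 Ft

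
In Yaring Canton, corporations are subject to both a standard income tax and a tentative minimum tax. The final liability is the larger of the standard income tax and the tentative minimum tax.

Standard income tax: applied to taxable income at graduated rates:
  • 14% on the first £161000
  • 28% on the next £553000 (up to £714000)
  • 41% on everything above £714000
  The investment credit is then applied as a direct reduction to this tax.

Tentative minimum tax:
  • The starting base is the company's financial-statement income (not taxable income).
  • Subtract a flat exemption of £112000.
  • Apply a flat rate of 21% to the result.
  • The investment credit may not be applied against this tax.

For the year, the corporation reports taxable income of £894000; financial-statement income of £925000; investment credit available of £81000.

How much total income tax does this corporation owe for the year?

£170730

Tentative minimum tax:
  Base (financial-statement income): £925000
  Less exemption £112000 → base £813000
  £813000 × 21% = £170730

Standard income tax:
  £161000 × 14% = £22540
  £553000 × 28% = £154840
  £180000 × 41% = £73800
  → £251180
  Less investment credit £81000 → £170180

£170730 > £170180, so the tentative minimum tax is the binding amount.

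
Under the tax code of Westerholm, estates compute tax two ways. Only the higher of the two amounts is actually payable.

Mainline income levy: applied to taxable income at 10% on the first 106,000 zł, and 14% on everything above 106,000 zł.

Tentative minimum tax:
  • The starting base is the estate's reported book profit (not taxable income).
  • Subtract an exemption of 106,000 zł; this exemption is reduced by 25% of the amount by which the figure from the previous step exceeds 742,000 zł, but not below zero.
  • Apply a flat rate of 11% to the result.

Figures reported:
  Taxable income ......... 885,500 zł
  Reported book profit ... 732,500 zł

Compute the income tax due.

Mainline income levy:
  106,000 zł × 10% = 10,600 zł
  779,500 zł × 14% = 109,130 zł
  → 119,730 zł

Tentative minimum tax:
  Base (reported book profit): 732,500 zł
  Exemption: 732,500 zł ≤ 742,000 zł, so full 106,000 zł applies
  Base: 732,500 zł − 106,000 zł = 626,500 zł
  626,500 zł × 11% = 68,915 zł

119,730 zł > 68,915 zł, so the mainline income levy governs.

119,730 zł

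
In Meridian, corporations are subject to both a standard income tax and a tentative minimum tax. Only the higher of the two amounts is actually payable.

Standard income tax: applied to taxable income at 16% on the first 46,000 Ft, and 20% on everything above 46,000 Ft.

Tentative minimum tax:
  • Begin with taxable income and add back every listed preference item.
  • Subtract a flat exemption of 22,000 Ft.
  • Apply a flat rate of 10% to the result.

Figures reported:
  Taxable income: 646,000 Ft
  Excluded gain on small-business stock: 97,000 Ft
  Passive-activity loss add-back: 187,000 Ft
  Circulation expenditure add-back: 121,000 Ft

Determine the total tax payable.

127,360 Ft

Standard income tax:
  46,000 Ft × 16% = 7,360 Ft
  600,000 Ft × 20% = 120,000 Ft
  → 127,360 Ft

Tentative minimum tax:
  Adjusted income: 646,000 Ft + 97,000 Ft + 187,000 Ft + 121,000 Ft = 1,051,000 Ft
  Less exemption 22,000 Ft → base 1,029,000 Ft
  1,029,000 Ft × 10% = 102,900 Ft

127,360 Ft > 102,900 Ft, so the standard income tax governs.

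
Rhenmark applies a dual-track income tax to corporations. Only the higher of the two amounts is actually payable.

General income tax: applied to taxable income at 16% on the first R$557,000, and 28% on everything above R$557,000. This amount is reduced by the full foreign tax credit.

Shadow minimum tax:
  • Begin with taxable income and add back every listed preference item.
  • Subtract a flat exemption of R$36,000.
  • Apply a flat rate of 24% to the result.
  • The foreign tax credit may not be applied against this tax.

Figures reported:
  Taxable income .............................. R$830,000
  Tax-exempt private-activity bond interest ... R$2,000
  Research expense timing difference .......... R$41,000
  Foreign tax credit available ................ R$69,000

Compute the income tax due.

General income tax:
  R$557,000 × 16% = R$89,120
  R$273,000 × 28% = R$76,440
  → R$165,560
  Less foreign tax credit R$69,000 → R$96,560

Shadow minimum tax:
  Adjusted income: R$830,000 + R$2,000 + R$41,000 = R$873,000
  Less exemption R$36,000 → base R$837,000
  R$837,000 × 24% = R$200,880

R$200,880 > R$96,560, so the shadow minimum tax is the binding amount.

R$200,880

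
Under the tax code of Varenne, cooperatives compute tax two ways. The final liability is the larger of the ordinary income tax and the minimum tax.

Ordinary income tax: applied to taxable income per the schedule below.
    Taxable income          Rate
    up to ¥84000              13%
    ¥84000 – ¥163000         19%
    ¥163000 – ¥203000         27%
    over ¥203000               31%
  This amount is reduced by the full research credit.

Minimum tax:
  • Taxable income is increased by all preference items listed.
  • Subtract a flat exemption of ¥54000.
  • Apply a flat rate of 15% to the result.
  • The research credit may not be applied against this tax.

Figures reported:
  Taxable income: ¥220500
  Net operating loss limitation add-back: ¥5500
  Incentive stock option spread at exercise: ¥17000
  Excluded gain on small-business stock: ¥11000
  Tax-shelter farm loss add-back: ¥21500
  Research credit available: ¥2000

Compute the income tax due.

Minimum tax:
  Adjusted income: ¥220500 + ¥5500 + ¥17000 + ¥11000 + ¥21500 = ¥275500
  Less exemption ¥54000 → base ¥221500
  ¥221500 × 15% = ¥33225

Ordinary income tax:
  ¥84000 × 13% = ¥10920
  ¥79000 × 19% = ¥15010
  ¥40000 × 27% = ¥10800
  ¥17500 × 31% = ¥5425
  → ¥42155
  Less research credit ¥2000 → ¥40155

¥40155 > ¥33225, so the ordinary income tax governs.

¥40155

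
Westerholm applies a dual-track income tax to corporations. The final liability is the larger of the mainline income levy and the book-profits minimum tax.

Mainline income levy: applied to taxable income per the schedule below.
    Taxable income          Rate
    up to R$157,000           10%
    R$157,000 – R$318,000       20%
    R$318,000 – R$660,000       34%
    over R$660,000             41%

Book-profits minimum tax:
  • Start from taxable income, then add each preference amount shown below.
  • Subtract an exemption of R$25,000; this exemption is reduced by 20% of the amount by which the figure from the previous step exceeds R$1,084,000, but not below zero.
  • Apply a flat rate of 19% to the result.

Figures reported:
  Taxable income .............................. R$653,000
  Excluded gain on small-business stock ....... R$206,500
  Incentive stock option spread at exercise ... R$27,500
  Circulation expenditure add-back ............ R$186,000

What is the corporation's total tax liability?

R$199,120

Book-profits minimum tax:
  Adjusted income: R$653,000 + R$206,500 + R$27,500 + R$186,000 = R$1,073,000
  Exemption: R$1,073,000 ≤ R$1,084,000, so full R$25,000 applies
  Base: R$1,073,000 − R$25,000 = R$1,048,000
  R$1,048,000 × 19% = R$199,120

Mainline income levy:
  R$157,000 × 10% = R$15,700
  R$161,000 × 20% = R$32,200
  R$335,000 × 34% = R$113,900
  → R$161,800

R$199,120 > R$161,800, so the book-profits minimum tax is the binding amount.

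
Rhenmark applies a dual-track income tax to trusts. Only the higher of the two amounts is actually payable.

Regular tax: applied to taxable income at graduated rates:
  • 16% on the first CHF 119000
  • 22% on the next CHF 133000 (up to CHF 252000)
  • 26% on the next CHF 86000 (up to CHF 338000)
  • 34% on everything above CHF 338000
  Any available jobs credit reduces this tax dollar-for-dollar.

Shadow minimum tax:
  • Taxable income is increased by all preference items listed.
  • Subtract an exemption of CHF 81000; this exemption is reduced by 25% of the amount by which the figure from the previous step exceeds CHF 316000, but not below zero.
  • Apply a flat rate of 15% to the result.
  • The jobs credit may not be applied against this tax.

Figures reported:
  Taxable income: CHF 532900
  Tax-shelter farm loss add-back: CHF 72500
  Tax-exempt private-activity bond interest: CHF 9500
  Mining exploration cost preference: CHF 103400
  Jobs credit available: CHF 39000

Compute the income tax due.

Shadow minimum tax:
  Adjusted income: CHF 532900 + CHF 72500 + CHF 9500 + CHF 103400 = CHF 718300
  Exemption: 25% × (CHF 718300 − CHF 316000) = CHF 100575 ≥ CHF 81000, so the exemption is fully phased out
  Base: CHF 718300 − CHF 0 = CHF 718300
  CHF 718300 × 15% = CHF 107745

Regular tax:
  CHF 119000 × 16% = CHF 19040
  CHF 133000 × 22% = CHF 29260
  CHF 86000 × 26% = CHF 22360
  CHF 194900 × 34% = CHF 66266
  → CHF 136926
  Less jobs credit CHF 39000 → CHF 97926

CHF 107745 > CHF 97926, so the shadow minimum tax is the binding amount.

CHF 107745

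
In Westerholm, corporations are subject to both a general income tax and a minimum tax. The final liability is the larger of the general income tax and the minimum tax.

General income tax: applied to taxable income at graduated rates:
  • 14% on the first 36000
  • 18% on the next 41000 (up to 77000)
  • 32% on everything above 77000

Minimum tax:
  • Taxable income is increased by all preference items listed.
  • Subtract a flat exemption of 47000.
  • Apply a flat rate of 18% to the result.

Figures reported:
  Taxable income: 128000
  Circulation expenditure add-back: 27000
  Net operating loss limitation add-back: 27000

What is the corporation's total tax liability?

28740

Minimum tax:
  Adjusted income: 128000 + 27000 + 27000 = 182000
  Less exemption 47000 → base 135000
  135000 × 18% = 24300

General income tax:
  36000 × 14% = 5040
  41000 × 18% = 7380
  51000 × 32% = 16320
  → 28740

28740 > 24300, so the general income tax governs.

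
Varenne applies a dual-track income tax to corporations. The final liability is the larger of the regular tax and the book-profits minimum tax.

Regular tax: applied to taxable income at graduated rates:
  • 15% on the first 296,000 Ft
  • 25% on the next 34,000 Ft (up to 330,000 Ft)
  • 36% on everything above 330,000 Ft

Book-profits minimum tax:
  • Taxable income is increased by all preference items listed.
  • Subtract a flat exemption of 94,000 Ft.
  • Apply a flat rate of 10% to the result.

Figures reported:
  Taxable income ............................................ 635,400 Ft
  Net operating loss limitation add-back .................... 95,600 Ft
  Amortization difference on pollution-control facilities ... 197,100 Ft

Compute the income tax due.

Regular tax:
  296,000 Ft × 15% = 44,400 Ft
  34,000 Ft × 25% = 8,500 Ft
  305,400 Ft × 36% = 109,944 Ft
  → 162,844 Ft

Book-profits minimum tax:
  Adjusted income: 635,400 Ft + 95,600 Ft + 197,100 Ft = 928,100 Ft
  Less exemption 94,000 Ft → base 834,100 Ft
  834,100 Ft × 10% = 83,410 Ft

162,844 Ft > 83,410 Ft, so the regular tax governs.

162,844 Ft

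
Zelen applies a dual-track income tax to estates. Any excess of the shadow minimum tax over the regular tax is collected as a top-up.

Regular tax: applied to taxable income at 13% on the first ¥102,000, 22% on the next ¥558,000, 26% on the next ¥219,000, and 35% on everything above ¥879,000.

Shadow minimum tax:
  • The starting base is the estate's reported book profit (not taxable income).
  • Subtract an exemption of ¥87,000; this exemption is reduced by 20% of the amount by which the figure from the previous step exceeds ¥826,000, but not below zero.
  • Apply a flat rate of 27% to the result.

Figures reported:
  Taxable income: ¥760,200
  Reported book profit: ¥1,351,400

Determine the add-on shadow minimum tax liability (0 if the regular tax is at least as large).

¥202,806

Shadow minimum tax:
  Base (reported book profit): ¥1,351,400
  Exemption: 20% × (¥1,351,400 − ¥826,000) = ¥105,080 ≥ ¥87,000, so the exemption is fully phased out
  Base: ¥1,351,400 − ¥0 = ¥1,351,400
  ¥1,351,400 × 27% = ¥364,878

Regular tax:
  ¥102,000 × 13% = ¥13,260
  ¥558,000 × 22% = ¥122,760
  ¥100,200 × 26% = ¥26,052
  → ¥162,072

Excess of shadow minimum tax over regular tax: ¥364,878 − ¥162,072 = ¥202,806.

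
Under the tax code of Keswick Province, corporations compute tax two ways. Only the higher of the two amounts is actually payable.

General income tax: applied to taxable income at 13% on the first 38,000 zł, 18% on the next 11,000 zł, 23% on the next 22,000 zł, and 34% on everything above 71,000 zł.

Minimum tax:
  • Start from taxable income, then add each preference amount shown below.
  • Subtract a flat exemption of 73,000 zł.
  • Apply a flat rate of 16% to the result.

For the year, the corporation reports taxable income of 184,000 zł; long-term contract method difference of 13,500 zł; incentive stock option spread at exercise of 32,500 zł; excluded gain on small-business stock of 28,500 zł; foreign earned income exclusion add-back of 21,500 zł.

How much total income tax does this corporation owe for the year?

50,400 zł

Minimum tax:
  Adjusted income: 184,000 zł + 13,500 zł + 32,500 zł + 28,500 zł + 21,500 zł = 280,000 zł
  Less exemption 73,000 zł → base 207,000 zł
  207,000 zł × 16% = 33,120 zł

General income tax:
  38,000 zł × 13% = 4,940 zł
  11,000 zł × 18% = 1,980 zł
  22,000 zł × 23% = 5,060 zł
  113,000 zł × 34% = 38,420 zł
  → 50,400 zł

50,400 zł > 33,120 zł, so the general income tax governs.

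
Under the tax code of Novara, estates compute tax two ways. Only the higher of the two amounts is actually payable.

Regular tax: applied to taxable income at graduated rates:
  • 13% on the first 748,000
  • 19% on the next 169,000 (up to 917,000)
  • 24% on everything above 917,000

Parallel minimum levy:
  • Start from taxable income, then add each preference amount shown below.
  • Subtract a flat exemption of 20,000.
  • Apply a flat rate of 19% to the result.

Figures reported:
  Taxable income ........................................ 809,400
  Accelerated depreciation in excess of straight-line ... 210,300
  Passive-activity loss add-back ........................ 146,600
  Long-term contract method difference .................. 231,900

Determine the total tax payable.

Parallel minimum levy:
  Adjusted income: 809,400 + 210,300 + 146,600 + 231,900 = 1,398,200
  Less exemption 20,000 → base 1,378,200
  1,378,200 × 19% = 261,858

Regular tax:
  748,000 × 13% = 97,240
  61,400 × 19% = 11,666
  → 108,906

261,858 > 108,906, so the parallel minimum levy is the binding amount.

261,858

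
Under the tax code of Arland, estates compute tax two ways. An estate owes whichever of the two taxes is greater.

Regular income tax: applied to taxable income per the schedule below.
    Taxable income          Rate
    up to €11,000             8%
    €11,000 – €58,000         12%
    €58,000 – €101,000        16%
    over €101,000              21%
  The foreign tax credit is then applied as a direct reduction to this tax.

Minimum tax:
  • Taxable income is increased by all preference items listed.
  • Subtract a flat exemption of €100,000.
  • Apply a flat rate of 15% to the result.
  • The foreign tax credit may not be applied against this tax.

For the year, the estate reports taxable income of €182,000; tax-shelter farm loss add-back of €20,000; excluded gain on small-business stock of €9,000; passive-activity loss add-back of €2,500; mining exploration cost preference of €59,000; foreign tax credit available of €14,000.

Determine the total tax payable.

€25,875

Regular income tax:
  €11,000 × 8% = €880
  €47,000 × 12% = €5,640
  €43,000 × 16% = €6,880
  €81,000 × 21% = €17,010
  → €30,410
  Less foreign tax credit €14,000 → €16,410

Minimum tax:
  Adjusted income: €182,000 + €20,000 + €9,000 + €2,500 + €59,000 = €272,500
  Less exemption €100,000 → base €172,500
  €172,500 × 15% = €25,875

€25,875 > €16,410, so the minimum tax is the binding amount.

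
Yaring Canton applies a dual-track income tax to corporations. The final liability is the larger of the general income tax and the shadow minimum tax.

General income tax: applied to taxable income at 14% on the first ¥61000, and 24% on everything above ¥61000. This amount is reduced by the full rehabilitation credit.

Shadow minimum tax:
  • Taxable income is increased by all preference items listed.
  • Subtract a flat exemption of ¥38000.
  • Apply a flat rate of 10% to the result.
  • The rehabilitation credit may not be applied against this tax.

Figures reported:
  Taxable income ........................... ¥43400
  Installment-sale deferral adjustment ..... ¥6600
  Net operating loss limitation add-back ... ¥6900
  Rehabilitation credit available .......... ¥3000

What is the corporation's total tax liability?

¥3076

General income tax:
  ¥43400 × 14% = ¥6076
  Less rehabilitation credit ¥3000 → ¥3076

Shadow minimum tax:
  Adjusted income: ¥43400 + ¥6600 + ¥6900 = ¥56900
  Less exemption ¥38000 → base ¥18900
  ¥18900 × 10% = ¥1890

¥3076 > ¥1890, so the general income tax governs.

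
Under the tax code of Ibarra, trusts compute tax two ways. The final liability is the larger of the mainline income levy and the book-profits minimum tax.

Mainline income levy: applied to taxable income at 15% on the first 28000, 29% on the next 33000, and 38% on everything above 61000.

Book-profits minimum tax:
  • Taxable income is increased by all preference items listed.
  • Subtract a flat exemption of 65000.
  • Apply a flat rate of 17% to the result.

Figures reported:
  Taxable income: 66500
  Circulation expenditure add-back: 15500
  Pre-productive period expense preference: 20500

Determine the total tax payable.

Mainline income levy:
  28000 × 15% = 4200
  33000 × 29% = 9570
  5500 × 38% = 2090
  → 15860

Book-profits minimum tax:
  Adjusted income: 66500 + 15500 + 20500 = 102500
  Less exemption 65000 → base 37500
  37500 × 17% = 6375

15860 > 6375, so the mainline income levy governs.

15860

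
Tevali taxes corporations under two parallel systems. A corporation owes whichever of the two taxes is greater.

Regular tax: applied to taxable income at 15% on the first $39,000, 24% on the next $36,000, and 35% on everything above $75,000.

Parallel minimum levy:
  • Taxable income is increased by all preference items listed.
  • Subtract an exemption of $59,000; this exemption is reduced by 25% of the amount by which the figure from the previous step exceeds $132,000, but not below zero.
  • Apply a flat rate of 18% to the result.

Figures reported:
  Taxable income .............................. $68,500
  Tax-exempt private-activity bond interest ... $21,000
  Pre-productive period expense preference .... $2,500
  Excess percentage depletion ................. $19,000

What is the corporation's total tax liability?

Regular tax:
  $39,000 × 15% = $5,850
  $29,500 × 24% = $7,080
  → $12,930

Parallel minimum levy:
  Adjusted income: $68,500 + $21,000 + $2,500 + $19,000 = $111,000
  Exemption: $111,000 ≤ $132,000, so full $59,000 applies
  Base: $111,000 − $59,000 = $52,000
  $52,000 × 18% = $9,360

$12,930 > $9,360, so the regular tax governs.

$12,930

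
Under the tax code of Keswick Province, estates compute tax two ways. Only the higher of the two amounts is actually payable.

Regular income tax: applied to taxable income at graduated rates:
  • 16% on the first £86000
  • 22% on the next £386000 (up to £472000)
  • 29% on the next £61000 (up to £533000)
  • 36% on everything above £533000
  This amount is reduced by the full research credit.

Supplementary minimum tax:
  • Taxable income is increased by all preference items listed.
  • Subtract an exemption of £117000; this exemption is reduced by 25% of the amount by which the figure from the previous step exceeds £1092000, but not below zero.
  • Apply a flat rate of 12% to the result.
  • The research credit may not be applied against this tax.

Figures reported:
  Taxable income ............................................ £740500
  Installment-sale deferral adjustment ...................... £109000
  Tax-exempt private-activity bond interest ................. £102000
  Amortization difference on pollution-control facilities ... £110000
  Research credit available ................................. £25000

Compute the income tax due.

Regular income tax:
  £86000 × 16% = £13760
  £386000 × 22% = £84920
  £61000 × 29% = £17690
  £207500 × 36% = £74700
  → £191070
  Less research credit £25000 → £166070

Supplementary minimum tax:
  Adjusted income: £740500 + £109000 + £102000 + £110000 = £1061500
  Exemption: £1061500 ≤ £1092000, so full £117000 applies
  Base: £1061500 − £117000 = £944500
  £944500 × 12% = £113340

£166070 > £113340, so the regular income tax governs.

£166070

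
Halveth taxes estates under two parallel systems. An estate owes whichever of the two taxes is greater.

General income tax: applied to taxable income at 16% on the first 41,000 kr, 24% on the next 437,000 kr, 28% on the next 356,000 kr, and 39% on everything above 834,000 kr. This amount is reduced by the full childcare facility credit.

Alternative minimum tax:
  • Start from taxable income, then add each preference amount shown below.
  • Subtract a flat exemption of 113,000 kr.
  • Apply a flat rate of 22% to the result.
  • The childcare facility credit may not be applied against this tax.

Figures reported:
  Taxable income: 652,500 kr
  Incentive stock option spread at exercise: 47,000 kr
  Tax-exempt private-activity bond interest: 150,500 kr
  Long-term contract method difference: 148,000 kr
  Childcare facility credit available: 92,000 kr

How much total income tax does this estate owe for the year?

194,700 kr

General income tax:
  41,000 kr × 16% = 6,560 kr
  437,000 kr × 24% = 104,880 kr
  174,500 kr × 28% = 48,860 kr
  → 160,300 kr
  Less childcare facility credit 92,000 kr → 68,300 kr

Alternative minimum tax:
  Adjusted income: 652,500 kr + 47,000 kr + 150,500 kr + 148,000 kr = 998,000 kr
  Less exemption 113,000 kr → base 885,000 kr
  885,000 kr × 22% = 194,700 kr

194,700 kr > 68,300 kr, so the alternative minimum tax is the binding amount.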